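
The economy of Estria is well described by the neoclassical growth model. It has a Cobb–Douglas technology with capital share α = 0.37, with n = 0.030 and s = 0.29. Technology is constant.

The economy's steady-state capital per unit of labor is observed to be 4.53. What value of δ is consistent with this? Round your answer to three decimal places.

δ ≈ 0.082

In steady state, investment equals break-even investment: s·k^α = (n + δ)·k.
So s / (n + δ) = (k*)^(1−α) = 4.53^0.63 = 2.5903.
Therefore n + δ = s / 2.5903 = 0.29 / 2.5903 = 0.1120, so δ = 0.1120 − 0.030 = 0.0820.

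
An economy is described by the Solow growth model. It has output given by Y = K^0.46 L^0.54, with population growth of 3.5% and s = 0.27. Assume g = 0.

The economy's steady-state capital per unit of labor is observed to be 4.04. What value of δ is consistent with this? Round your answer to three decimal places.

δ ≈ 0.092

At the steady state, Δk = 0, so s·k^α = (n + δ)·k.
So s / (n + δ) = (k*)^(1−α) = 4.04^0.54 = 2.1254.
Therefore n + δ = s / 2.1254 = 0.27 / 2.1254 = 0.1270, so δ = 0.1270 − 0.035 = 0.0920.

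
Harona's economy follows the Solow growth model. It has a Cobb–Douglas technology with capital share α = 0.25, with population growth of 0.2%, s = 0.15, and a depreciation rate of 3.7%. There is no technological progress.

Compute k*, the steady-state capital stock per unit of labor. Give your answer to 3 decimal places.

k* = 6.026

In steady state, investment equals break-even investment: s·k^α = (n + δ)·k.
Rearranging, k^(1−α) = s / (n + δ).
k^0.75 = 0.15 / (0.002 + 0.037) = 0.15 / 0.039 = 3.8462
k* = 3.8462^(1/0.75) ≈ 6.0262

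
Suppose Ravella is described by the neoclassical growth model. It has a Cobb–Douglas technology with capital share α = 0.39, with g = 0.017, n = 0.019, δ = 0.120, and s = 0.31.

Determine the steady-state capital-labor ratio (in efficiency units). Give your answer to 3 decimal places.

k* = 3.083

At the steady state, Δk = 0, so s·k^α = (n + g + δ)·k.
Rearranging, k^(1−α) = s / (n + g + δ).
k^0.61 = 0.31 / (0.019 + 0.017 + 0.120) = 0.31 / 0.156 = 1.9872
k* = 1.9872^(1/0.61) ≈ 3.0826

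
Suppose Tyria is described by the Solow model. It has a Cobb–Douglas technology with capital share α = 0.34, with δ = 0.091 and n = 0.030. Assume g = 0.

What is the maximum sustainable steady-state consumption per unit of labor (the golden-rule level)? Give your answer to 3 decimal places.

At the golden rule, f'(k) = n + δ, so α·k^(α−1) = n + δ and k_gold = (α/(n + δ))^(1/(1−α)).
k_gold = (0.34/0.121)^(1/0.66) = 2.8099^1.5152 ≈ 4.7847
c_gold = f(k_gold) − (n + δ)·k_gold = 1.7027 − 0.121×4.7847 ≈ 1.1238

c_gold ≈ 1.124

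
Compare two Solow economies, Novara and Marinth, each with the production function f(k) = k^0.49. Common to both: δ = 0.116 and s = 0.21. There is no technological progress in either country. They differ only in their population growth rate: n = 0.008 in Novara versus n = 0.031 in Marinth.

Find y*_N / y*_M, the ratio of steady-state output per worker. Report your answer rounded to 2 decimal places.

y*_N / y*_M ≈ 1.18

Steady-state y* = [s/(n + δ)]^(α/(1−α)), so the ratio is [ (s_N/(n + δ)_N) / (s_M/(n + δ)_M) ]^0.9608.
s_N/(n + δ)_N = 0.21/0.124 = 1.6935; s_M/(n + δ)_M = 0.21/0.147 = 1.4286.
Ratio = (1.6935/1.4286)^0.9608 = 1.1854^0.9608 ≈ 1.1775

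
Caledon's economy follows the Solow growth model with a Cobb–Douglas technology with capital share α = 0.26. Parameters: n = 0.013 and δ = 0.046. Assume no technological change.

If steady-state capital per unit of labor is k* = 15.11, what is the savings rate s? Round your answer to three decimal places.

s ≈ 0.440

At the steady state, Δk = 0, so s·k^α = (n + δ)·k.
So s / (n + δ) = (k*)^(1−α) = 15.11^0.74 = 7.4586.
Therefore s = 7.4586 × (n + δ) = 7.4586 × 0.059 = 0.4401.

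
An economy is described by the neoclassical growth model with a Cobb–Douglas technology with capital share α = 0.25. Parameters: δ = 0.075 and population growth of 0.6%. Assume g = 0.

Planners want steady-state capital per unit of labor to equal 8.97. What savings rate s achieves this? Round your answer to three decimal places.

At the steady state, Δk = 0, so s·k^α = (n + δ)·k.
So s / (n + δ) = (k*)^(1−α) = 8.97^0.75 = 5.1832.
Therefore s = 5.1832 × (n + δ) = 5.1832 × 0.081 = 0.4198.

s ≈ 0.420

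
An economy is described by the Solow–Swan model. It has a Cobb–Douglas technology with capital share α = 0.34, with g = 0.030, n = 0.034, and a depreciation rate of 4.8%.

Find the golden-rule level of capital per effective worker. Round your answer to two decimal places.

The golden rule sets f'(k) = n + g + δ, i.e. α·k^(α−1) = n + g + δ.
So k^(1−α) = α / (n + g + δ) = 0.34 / 0.112 = 3.0357.
k_gold = 3.0357^(1/0.66) ≈ 5.3789

k_gold ≈ 5.38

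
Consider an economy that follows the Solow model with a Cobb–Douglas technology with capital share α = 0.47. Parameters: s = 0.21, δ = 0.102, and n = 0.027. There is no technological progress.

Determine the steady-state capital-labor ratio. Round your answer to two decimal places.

Steady state requires s·f(k) = (n + δ)·k, i.e. s·k^α = (n + δ)·k.
Rearranging, k^(1−α) = s / (n + δ).
k^0.53 = 0.21 / (0.027 + 0.102) = 0.21 / 0.129 = 1.6279
k* = 1.6279^(1/0.53) ≈ 2.5078

k* = 2.51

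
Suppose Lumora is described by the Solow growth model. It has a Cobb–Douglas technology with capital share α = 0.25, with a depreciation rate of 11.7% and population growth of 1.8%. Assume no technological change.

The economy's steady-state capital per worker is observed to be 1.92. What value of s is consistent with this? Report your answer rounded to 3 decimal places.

s ≈ 0.220

Steady state requires s·f(k) = (n + δ)·k, i.e. s·k^α = (n + δ)·k.
So s / (n + δ) = (k*)^(1−α) = 1.92^0.75 = 1.6311.
Therefore s = 1.6311 × (n + δ) = 1.6311 × 0.135 = 0.2202.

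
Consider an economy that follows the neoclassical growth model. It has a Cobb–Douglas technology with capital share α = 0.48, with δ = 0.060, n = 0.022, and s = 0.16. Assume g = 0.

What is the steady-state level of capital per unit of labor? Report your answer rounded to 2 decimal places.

In steady state, investment equals break-even investment: s·k^α = (n + δ)·k.
Rearranging, k^(1−α) = s / (n + δ).
k^0.52 = 0.16 / (0.022 + 0.060) = 0.16 / 0.082 = 1.9512
k* = 1.9512^(1/0.52) ≈ 3.6164

k* ≈ 3.62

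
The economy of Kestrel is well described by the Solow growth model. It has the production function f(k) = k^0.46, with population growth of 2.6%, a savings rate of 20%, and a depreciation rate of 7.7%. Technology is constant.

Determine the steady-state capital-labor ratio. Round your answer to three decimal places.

k* ≈ 3.417

At the steady state, Δk = 0, so s·k^α = (n + δ)·k.
Dividing both sides by k: k^(1−α) = s / (n + δ).
k^0.54 = 0.20 / (0.026 + 0.077) = 0.20 / 0.103 = 1.9417
k* = 1.9417^(1/0.54) ≈ 3.4172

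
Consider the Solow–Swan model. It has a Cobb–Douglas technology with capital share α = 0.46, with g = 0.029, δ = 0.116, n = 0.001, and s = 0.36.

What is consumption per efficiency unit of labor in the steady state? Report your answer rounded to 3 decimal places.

Steady state requires s·f(k) = (n + g + δ)·k, i.e. s·k^α = (n + g + δ)·k.
Rearranging, k^(1−α) = s / (n + g + δ).
k^0.54 = 0.36 / (0.001 + 0.029 + 0.116) = 0.36 / 0.146 = 2.4658
k* = 2.4658^(1/0.54) ≈ 5.3192
y* = (k*)^α = 5.3192^0.46 ≈ 2.1572
c* = (1 − s)·y* = (1 − 0.36) × 2.1572 ≈ 1.3806

c* ≈ 1.381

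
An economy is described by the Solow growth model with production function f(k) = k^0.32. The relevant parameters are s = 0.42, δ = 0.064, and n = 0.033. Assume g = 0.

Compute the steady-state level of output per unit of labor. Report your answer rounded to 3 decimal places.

y* = 1.993

In steady state, investment equals break-even investment: s·k^α = (n + δ)·k.
Dividing both sides by k: k^(1−α) = s / (n + δ).
k^0.68 = 0.42 / (0.033 + 0.064) = 0.42 / 0.097 = 4.3299
k* = 4.3299^(1/0.68) ≈ 8.6297
y* = (k*)^α = 8.6297^0.32 ≈ 1.9931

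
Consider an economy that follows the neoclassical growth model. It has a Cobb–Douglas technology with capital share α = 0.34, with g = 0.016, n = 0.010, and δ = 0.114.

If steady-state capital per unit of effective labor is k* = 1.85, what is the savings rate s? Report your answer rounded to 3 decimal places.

s ≈ 0.210

In steady state, investment equals break-even investment: s·k^α = (n + g + δ)·k.
So s / (n + g + δ) = (k*)^(1−α) = 1.85^0.66 = 1.5008.
Therefore s = 1.5008 × (n + g + δ) = 1.5008 × 0.140 = 0.2101.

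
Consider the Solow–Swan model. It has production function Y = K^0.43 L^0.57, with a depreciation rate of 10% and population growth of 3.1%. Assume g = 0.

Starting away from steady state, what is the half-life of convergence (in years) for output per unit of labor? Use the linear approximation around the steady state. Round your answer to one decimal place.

Near the steady state the convergence rate is λ = (1 − α)(n + δ).
λ = (1 − 0.43) × 0.131 = 0.57 × 0.131 = 0.07467
Half-life = ln 2 / λ = 0.6931 / 0.07467 ≈ 9.28 years

t_½ ≈ 9.3 years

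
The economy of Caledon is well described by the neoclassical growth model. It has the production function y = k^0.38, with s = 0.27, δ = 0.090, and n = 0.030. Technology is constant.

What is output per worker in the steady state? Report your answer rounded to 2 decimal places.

y* ≈ 1.64

Steady state requires s·f(k) = (n + δ)·k, i.e. s·k^α = (n + δ)·k.
Dividing both sides by k: k^(1−α) = s / (n + δ).
k^0.62 = 0.27 / (0.030 + 0.090) = 0.27 / 0.120 = 2.2500
k* = 2.2500^(1/0.62) ≈ 3.6986
y* = (k*)^α = 3.6986^0.38 ≈ 1.6438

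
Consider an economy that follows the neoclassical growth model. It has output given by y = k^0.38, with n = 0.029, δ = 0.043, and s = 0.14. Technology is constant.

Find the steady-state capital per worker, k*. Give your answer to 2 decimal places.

At the steady state, Δk = 0, so s·k^α = (n + δ)·k.
Dividing both sides by k: k^(1−α) = s / (n + δ).
k^0.62 = 0.14 / (0.029 + 0.043) = 0.14 / 0.072 = 1.9444
k* = 1.9444^(1/0.62) ≈ 2.9227

k* = 2.92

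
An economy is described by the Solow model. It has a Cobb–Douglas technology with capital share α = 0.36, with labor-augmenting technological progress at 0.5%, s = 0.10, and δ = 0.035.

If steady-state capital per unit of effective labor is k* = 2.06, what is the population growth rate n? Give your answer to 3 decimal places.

n ≈ 0.023

At the steady state, Δk = 0, so s·k^α = (n + g + δ)·k.
So s / (n + g + δ) = (k*)^(1−α) = 2.06^0.64 = 1.5881.
Therefore n + g + δ = s / 1.5881 = 0.10 / 1.5881 = 0.0630, so n = 0.0630 − 0.040 = 0.0230.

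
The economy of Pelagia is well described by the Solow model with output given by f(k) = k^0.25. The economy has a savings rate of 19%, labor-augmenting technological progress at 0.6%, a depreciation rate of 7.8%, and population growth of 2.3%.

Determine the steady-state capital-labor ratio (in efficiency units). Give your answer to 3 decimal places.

At the steady state, Δk = 0, so s·k^α = (n + g + δ)·k.
Dividing both sides by k: k^(1−α) = s / (n + g + δ).
k^0.75 = 0.19 / (0.023 + 0.006 + 0.078) = 0.19 / 0.107 = 1.7757
k* = 1.7757^(1/0.75) ≈ 2.1503

k* ≈ 2.150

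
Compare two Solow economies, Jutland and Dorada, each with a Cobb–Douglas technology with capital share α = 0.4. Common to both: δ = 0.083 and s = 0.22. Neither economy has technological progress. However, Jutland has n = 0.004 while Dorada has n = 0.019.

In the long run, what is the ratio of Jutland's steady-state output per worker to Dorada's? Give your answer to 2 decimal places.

Steady-state y* = [s/(n + δ)]^(α/(1−α)), so the ratio is [ (s_J/(n + δ)_J) / (s_D/(n + δ)_D) ]^0.6667.
s_J/(n + δ)_J = 0.22/0.087 = 2.5287; s_D/(n + δ)_D = 0.22/0.102 = 2.1569.
Ratio = (2.5287/2.1569)^0.6667 = 1.1724^0.6667 ≈ 1.1119

y*_J / y*_D ≈ 1.11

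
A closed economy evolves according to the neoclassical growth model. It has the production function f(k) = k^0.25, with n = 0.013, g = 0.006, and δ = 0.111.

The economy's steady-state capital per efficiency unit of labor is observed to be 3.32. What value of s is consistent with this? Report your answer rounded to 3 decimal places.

At the steady state, Δk = 0, so s·k^α = (n + g + δ)·k.
So s / (n + g + δ) = (k*)^(1−α) = 3.32^0.75 = 2.4595.
Therefore s = 2.4595 × (n + g + δ) = 2.4595 × 0.130 = 0.3197.

s ≈ 0.320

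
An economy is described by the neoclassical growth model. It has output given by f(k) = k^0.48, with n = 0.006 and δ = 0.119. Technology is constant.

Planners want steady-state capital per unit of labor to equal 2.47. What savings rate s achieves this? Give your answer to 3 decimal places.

s ≈ 0.200

At the steady state, Δk = 0, so s·k^α = (n + δ)·k.
So s / (n + δ) = (k*)^(1−α) = 2.47^0.52 = 1.6003.
Therefore s = 1.6003 × (n + δ) = 1.6003 × 0.125 = 0.2000.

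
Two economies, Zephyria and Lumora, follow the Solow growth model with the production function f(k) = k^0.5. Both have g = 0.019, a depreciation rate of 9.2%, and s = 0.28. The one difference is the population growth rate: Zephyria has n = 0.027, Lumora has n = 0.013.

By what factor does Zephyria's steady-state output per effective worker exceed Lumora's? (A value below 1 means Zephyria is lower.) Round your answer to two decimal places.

Steady-state y* = [s/(n + g + δ)]^(α/(1−α)), so the ratio is [ (s_Z/(n + g + δ)_Z) / (s_L/(n + g + δ)_L) ]^1.
s_Z/(n + g + δ)_Z = 0.28/0.138 = 2.0290; s_L/(n + g + δ)_L = 0.28/0.124 = 2.2581.
Ratio = (2.0290/2.2581)^1 = 0.8985^1 ≈ 0.8985

y*_Z / y*_L ≈ 0.90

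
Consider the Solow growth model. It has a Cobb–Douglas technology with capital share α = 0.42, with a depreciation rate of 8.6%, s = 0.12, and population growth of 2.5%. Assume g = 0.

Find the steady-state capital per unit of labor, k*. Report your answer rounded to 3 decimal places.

k* ≈ 1.144

In steady state, investment equals break-even investment: s·k^α = (n + δ)·k.
Dividing both sides by k: k^(1−α) = s / (n + δ).
k^0.58 = 0.12 / (0.025 + 0.086) = 0.12 / 0.111 = 1.0811
k* = 1.0811^(1/0.58) ≈ 1.1439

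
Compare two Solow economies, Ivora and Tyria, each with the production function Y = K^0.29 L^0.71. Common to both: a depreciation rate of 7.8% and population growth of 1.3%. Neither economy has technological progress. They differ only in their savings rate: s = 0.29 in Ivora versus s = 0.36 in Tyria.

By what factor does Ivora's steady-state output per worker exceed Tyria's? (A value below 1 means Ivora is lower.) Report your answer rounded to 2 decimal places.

y*_I / y*_T ≈ 0.92

Steady-state y* = [s/(n + δ)]^(α/(1−α)), so the ratio is [ (s_I/(n + δ)_I) / (s_T/(n + δ)_T) ]^0.4085.
s_I/(n + δ)_I = 0.29/0.091 = 3.1868; s_T/(n + δ)_T = 0.36/0.091 = 3.9560.
Ratio = (3.1868/3.9560)^0.4085 = 0.8056^0.4085 ≈ 0.9155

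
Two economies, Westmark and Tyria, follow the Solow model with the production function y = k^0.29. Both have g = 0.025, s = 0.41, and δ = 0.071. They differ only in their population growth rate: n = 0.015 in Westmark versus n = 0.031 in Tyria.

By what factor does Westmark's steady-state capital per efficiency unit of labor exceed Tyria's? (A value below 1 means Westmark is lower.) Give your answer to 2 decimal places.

ratio ≈ 1.21

Steady-state k* = [s/(n + g + δ)]^(1/(1−α)), so the ratio is [ (s_W/(n + g + δ)_W) / (s_T/(n + g + δ)_T) ]^1.4085.
s_W/(n + g + δ)_W = 0.41/0.111 = 3.6937; s_T/(n + g + δ)_T = 0.41/0.127 = 3.2283.
Ratio = (3.6937/3.2283)^1.4085 = 1.1442^1.4085 ≈ 1.2089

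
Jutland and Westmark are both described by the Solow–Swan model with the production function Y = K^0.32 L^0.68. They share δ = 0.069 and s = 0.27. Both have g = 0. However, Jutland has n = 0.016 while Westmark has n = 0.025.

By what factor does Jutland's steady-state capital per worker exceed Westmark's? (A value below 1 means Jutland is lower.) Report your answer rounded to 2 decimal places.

Steady-state k* = [s/(n + δ)]^(1/(1−α)), so the ratio is [ (s_J/(n + δ)_J) / (s_W/(n + δ)_W) ]^1.4706.
s_J/(n + δ)_J = 0.27/0.085 = 3.1765; s_W/(n + δ)_W = 0.27/0.094 = 2.8723.
Ratio = (3.1765/2.8723)^1.4706 = 1.1059^1.4706 ≈ 1.1595

ratio ≈ 1.16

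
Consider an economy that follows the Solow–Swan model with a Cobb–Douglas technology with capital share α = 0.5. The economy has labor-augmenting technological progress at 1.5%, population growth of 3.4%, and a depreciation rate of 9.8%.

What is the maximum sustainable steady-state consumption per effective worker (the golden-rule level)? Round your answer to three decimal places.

c_gold ≈ 1.701

At the golden rule, f'(k) = n + g + δ, so α·k^(α−1) = n + g + δ and k_gold = (α/(n + g + δ))^(1/(1−α)).
k_gold = (0.5/0.147)^(1/0.5) = 3.4014^2 ≈ 11.5695
c_gold = f(k_gold) − (n + g + δ)·k_gold = 3.4014 − 0.147×11.5695 ≈ 1.7007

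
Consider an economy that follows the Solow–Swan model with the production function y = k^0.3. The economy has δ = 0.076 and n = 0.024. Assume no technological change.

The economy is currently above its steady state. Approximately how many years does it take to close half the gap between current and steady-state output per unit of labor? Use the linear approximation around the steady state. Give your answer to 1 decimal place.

Near the steady state the convergence rate is λ = (1 − α)(n + δ).
λ = (1 − 0.3) × 0.100 = 0.7 × 0.100 = 0.0700
Half-life = ln 2 / λ = 0.6931 / 0.0700 ≈ 9.90 years

about 9.9 years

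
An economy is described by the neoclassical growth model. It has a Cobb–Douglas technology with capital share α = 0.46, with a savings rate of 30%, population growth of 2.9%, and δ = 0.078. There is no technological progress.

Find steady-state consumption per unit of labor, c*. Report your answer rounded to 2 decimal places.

At the steady state, Δk = 0, so s·k^α = (n + δ)·k.
Rearranging, k^(1−α) = s / (n + δ).
k^0.54 = 0.30 / (0.029 + 0.078) = 0.30 / 0.107 = 2.8037
k* = 2.8037^(1/0.54) ≈ 6.7473
y* = (k*)^α = 6.7473^0.46 ≈ 2.4066
c* = (1 − s)·y* = (1 − 0.30) × 2.4066 ≈ 1.6846

c* ≈ 1.68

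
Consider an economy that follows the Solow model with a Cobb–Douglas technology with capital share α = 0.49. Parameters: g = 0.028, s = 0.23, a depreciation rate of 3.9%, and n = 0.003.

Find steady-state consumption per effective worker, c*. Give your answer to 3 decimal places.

c* ≈ 2.415

Steady state requires s·f(k) = (n + g + δ)·k, i.e. s·k^α = (n + g + δ)·k.
Dividing both sides by k: k^(1−α) = s / (n + g + δ).
k^0.51 = 0.23 / (0.003 + 0.028 + 0.039) = 0.23 / 0.070 = 3.2857
k* = 3.2857^(1/0.51) ≈ 10.3038
y* = (k*)^α = 10.3038^0.49 ≈ 3.1359
c* = (1 − s)·y* = (1 − 0.23) × 3.1359 ≈ 2.4146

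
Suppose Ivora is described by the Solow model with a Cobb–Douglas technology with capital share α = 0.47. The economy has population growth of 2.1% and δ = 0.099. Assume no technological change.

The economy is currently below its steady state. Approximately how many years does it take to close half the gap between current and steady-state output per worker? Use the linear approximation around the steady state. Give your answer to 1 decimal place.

Near the steady state the convergence rate is λ = (1 − α)(n + δ).
λ = (1 − 0.47) × 0.120 = 0.53 × 0.120 = 0.0636
Half-life = ln 2 / λ = 0.6931 / 0.0636 ≈ 10.90 years

about 10.9 years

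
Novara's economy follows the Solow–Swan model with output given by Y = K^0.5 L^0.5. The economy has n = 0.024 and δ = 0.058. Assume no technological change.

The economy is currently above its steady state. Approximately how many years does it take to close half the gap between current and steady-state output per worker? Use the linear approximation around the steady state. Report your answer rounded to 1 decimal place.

about 16.9 years

Near the steady state the convergence rate is λ = (1 − α)(n + δ).
λ = (1 − 0.5) × 0.082 = 0.5 × 0.082 = 0.0410
Half-life = ln 2 / λ = 0.6931 / 0.0410 ≈ 16.90 years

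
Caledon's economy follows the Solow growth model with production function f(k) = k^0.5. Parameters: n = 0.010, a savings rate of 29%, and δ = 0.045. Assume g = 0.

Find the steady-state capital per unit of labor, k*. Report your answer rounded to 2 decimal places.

k* = 27.80

At the steady state, Δk = 0, so s·k^α = (n + δ)·k.
Dividing both sides by k: k^(1−α) = s / (n + δ).
k^0.5 = 0.29 / (0.010 + 0.045) = 0.29 / 0.055 = 5.2727
k* = 5.2727^(1/0.5) ≈ 27.8014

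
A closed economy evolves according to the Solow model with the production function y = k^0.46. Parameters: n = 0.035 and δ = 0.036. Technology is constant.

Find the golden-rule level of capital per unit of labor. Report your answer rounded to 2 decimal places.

k_gold ≈ 31.83

The golden rule sets f'(k) = n + δ, i.e. α·k^(α−1) = n + δ.
So k^(1−α) = α / (n + δ) = 0.46 / 0.071 = 6.4789.
k_gold = 6.4789^(1/0.54) ≈ 31.8259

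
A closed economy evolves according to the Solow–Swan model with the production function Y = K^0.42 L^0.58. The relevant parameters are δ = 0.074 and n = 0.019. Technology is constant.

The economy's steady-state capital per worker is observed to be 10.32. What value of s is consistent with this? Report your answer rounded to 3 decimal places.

At the steady state, Δk = 0, so s·k^α = (n + δ)·k.
So s / (n + δ) = (k*)^(1−α) = 10.32^0.58 = 3.8720.
Therefore s = 3.8720 × (n + δ) = 3.8720 × 0.093 = 0.3601.

s ≈ 0.360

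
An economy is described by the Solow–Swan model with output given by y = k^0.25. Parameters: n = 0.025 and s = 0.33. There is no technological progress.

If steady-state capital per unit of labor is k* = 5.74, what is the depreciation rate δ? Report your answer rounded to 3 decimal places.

At the steady state, Δk = 0, so s·k^α = (n + δ)·k.
So s / (n + δ) = (k*)^(1−α) = 5.74^0.75 = 3.7084.
Therefore n + δ = s / 3.7084 = 0.33 / 3.7084 = 0.0890, so δ = 0.0890 − 0.025 = 0.0640.

δ ≈ 0.064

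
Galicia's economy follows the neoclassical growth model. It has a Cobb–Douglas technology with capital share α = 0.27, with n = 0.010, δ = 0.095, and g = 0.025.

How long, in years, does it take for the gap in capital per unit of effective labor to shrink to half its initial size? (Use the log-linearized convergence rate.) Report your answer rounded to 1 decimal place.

about 7.3 years

Near the steady state the convergence rate is λ = (1 − α)(n + g + δ).
λ = (1 − 0.27) × 0.130 = 0.73 × 0.130 = 0.0949
Half-life = ln 2 / λ = 0.6931 / 0.0949 ≈ 7.30 years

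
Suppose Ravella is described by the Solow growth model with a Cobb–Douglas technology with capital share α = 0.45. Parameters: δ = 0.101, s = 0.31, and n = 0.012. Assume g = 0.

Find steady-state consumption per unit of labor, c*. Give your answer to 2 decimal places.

Steady state requires s·f(k) = (n + δ)·k, i.e. s·k^α = (n + δ)·k.
Rearranging, k^(1−α) = s / (n + δ).
k^0.55 = 0.31 / (0.012 + 0.101) = 0.31 / 0.113 = 2.7434
k* = 2.7434^(1/0.55) ≈ 6.2645
y* = (k*)^α = 6.2645^0.45 ≈ 2.2835
c* = (1 − s)·y* = (1 − 0.31) × 2.2835 ≈ 1.5756

c* = 1.58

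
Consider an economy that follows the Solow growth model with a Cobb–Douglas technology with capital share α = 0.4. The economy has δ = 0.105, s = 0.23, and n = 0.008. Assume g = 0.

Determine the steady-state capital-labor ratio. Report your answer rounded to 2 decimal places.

Steady state requires s·f(k) = (n + δ)·k, i.e. s·k^α = (n + δ)·k.
Dividing both sides by k: k^(1−α) = s / (n + δ).
k^0.6 = 0.23 / (0.008 + 0.105) = 0.23 / 0.113 = 2.0354
k* = 2.0354^(1/0.6) ≈ 3.2690

k* = 3.27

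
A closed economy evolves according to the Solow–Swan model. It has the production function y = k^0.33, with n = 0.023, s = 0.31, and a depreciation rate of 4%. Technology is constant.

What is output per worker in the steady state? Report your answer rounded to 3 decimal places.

At the steady state, Δk = 0, so s·k^α = (n + δ)·k.
Dividing both sides by k: k^(1−α) = s / (n + δ).
k^0.67 = 0.31 / (0.023 + 0.040) = 0.31 / 0.063 = 4.9206
k* = 4.9206^(1/0.67) ≈ 10.7861
y* = (k*)^α = 10.7861^0.33 ≈ 2.1920

y* = 2.192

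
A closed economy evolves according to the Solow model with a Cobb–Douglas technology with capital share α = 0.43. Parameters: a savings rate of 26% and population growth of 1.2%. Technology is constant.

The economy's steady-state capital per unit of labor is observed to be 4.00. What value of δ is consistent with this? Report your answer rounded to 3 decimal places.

δ ≈ 0.106

Steady state requires s·f(k) = (n + δ)·k, i.e. s·k^α = (n + δ)·k.
So s / (n + δ) = (k*)^(1−α) = 4.00^0.57 = 2.2038.
Therefore n + δ = s / 2.2038 = 0.26 / 2.2038 = 0.1180, so δ = 0.1180 − 0.012 = 0.1060.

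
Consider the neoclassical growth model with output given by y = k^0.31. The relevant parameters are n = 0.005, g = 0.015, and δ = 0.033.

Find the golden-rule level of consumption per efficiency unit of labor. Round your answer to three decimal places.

c_gold ≈ 1.526

At the golden rule, f'(k) = n + g + δ, so α·k^(α−1) = n + g + δ and k_gold = (α/(n + g + δ))^(1/(1−α)).
k_gold = (0.31/0.053)^(1/0.69) = 5.8491^1.4493 ≈ 12.9343
c_gold = f(k_gold) − (n + g + δ)·k_gold = 2.2113 − 0.053×12.9343 ≈ 1.5258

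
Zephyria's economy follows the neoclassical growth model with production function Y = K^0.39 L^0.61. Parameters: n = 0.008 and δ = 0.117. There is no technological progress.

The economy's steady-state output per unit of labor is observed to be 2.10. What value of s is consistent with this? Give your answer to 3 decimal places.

Steady state requires s·f(k) = (n + δ)·k, i.e. s·k^α = (n + δ)·k.
Since y* = [s/(n + δ)]^(α/(1−α)), we have s/(n + δ) = (y*)^((1−α)/α) = 2.10^1.5641 = 3.1914.
Therefore s = 3.1914 × (n + δ) = 3.1914 × 0.125 = 0.3989.

s ≈ 0.399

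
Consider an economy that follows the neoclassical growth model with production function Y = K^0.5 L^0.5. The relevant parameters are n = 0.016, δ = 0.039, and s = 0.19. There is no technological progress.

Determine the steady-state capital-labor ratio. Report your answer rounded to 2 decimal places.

k* = 11.93

Steady state requires s·f(k) = (n + δ)·k, i.e. s·k^α = (n + δ)·k.
Dividing both sides by k: k^(1−α) = s / (n + δ).
k^0.5 = 0.19 / (0.016 + 0.039) = 0.19 / 0.055 = 3.4545
k* = 3.4545^(1/0.5) ≈ 11.9336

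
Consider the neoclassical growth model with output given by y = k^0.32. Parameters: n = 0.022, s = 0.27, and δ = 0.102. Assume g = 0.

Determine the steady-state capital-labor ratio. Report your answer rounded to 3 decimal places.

Steady state requires s·f(k) = (n + δ)·k, i.e. s·k^α = (n + δ)·k.
Rearranging, k^(1−α) = s / (n + δ).
k^0.68 = 0.27 / (0.022 + 0.102) = 0.27 / 0.124 = 2.1774
k* = 2.1774^(1/0.68) ≈ 3.1403

k* ≈ 3.140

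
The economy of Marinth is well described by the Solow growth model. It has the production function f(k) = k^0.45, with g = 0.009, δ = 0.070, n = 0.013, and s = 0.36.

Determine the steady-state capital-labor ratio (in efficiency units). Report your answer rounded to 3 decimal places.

k* = 11.948

At the steady state, Δk = 0, so s·k^α = (n + g + δ)·k.
Rearranging, k^(1−α) = s / (n + g + δ).
k^0.55 = 0.36 / (0.013 + 0.009 + 0.070) = 0.36 / 0.092 = 3.9130
k* = 3.9130^(1/0.55) ≈ 11.9479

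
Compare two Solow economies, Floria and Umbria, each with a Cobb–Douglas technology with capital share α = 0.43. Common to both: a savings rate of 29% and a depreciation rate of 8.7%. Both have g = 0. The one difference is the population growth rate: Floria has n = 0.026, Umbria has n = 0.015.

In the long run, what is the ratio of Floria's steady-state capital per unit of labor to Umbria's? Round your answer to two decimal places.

k*_F / k*_U ≈ 0.84

Steady-state k* = [s/(n + δ)]^(1/(1−α)), so the ratio is [ (s_F/(n + δ)_F) / (s_U/(n + δ)_U) ]^1.7544.
s_F/(n + δ)_F = 0.29/0.113 = 2.5664; s_U/(n + δ)_U = 0.29/0.102 = 2.8431.
Ratio = (2.5664/2.8431)^1.7544 = 0.9027^1.7544 ≈ 0.8356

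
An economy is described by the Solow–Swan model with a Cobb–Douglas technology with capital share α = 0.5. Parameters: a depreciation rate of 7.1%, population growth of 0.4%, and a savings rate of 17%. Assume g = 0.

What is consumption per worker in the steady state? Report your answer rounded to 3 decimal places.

c* ≈ 1.881

At the steady state, Δk = 0, so s·k^α = (n + δ)·k.
Rearranging, k^(1−α) = s / (n + δ).
k^0.5 = 0.17 / (0.004 + 0.071) = 0.17 / 0.075 = 2.2667
k* = 2.2667^(1/0.5) ≈ 5.1379
y* = (k*)^α = 5.1379^0.5 ≈ 2.2667
c* = (1 − s)·y* = (1 − 0.17) × 2.2667 ≈ 1.8814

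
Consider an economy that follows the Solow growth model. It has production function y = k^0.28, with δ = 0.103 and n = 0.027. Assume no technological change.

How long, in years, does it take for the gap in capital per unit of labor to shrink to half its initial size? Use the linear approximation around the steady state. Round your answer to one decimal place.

Near the steady state the convergence rate is λ = (1 − α)(n + δ).
λ = (1 − 0.28) × 0.130 = 0.72 × 0.130 = 0.0936
Half-life = ln 2 / λ = 0.6931 / 0.0936 ≈ 7.40 years

t_½ ≈ 7.4 years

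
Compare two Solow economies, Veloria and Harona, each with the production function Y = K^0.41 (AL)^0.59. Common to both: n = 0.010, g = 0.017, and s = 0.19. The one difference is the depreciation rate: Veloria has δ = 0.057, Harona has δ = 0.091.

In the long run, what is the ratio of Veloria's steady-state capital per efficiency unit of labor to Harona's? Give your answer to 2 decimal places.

k*_V / k*_H ≈ 1.78

Steady-state k* = [s/(n + g + δ)]^(1/(1−α)), so the ratio is [ (s_V/(n + g + δ)_V) / (s_H/(n + g + δ)_H) ]^1.6949.
s_V/(n + g + δ)_V = 0.19/0.084 = 2.2619; s_H/(n + g + δ)_H = 0.19/0.118 = 1.6102.
Ratio = (2.2619/1.6102)^1.6949 = 1.4047^1.6949 ≈ 1.7789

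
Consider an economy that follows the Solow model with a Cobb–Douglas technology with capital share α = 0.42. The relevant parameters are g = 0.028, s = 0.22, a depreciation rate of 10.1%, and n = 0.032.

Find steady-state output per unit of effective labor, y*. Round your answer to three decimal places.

In steady state, investment equals break-even investment: s·k^α = (n + g + δ)·k.
Dividing both sides by k: k^(1−α) = s / (n + g + δ).
k^0.58 = 0.22 / (0.032 + 0.028 + 0.101) = 0.22 / 0.161 = 1.3665
k* = 1.3665^(1/0.58) ≈ 1.7132
y* = (k*)^α = 1.7132^0.42 ≈ 1.2537

y* = 1.254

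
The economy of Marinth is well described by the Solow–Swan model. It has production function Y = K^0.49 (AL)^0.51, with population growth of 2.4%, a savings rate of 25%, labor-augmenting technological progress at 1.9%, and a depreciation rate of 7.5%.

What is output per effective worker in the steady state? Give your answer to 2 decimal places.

y* = 2.06

In steady state, investment equals break-even investment: s·k^α = (n + g + δ)·k.
Rearranging, k^(1−α) = s / (n + g + δ).
k^0.51 = 0.25 / (0.024 + 0.019 + 0.075) = 0.25 / 0.118 = 2.1186
k* = 2.1186^(1/0.51) ≈ 4.3582
y* = (k*)^α = 4.3582^0.49 ≈ 2.0571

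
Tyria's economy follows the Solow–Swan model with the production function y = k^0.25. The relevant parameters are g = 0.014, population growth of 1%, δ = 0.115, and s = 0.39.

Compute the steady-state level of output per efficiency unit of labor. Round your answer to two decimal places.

y* ≈ 1.41

At the steady state, Δk = 0, so s·k^α = (n + g + δ)·k.
Rearranging, k^(1−α) = s / (n + g + δ).
k^0.75 = 0.39 / (0.010 + 0.014 + 0.115) = 0.39 / 0.139 = 2.8058
k* = 2.8058^(1/0.75) ≈ 3.9574
y* = (k*)^α = 3.9574^0.25 ≈ 1.4104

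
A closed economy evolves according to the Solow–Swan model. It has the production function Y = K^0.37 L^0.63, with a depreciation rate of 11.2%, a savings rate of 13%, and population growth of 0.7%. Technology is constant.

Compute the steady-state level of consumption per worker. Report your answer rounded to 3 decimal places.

At the steady state, Δk = 0, so s·k^α = (n + δ)·k.
Dividing both sides by k: k^(1−α) = s / (n + δ).
k^0.63 = 0.13 / (0.007 + 0.112) = 0.13 / 0.119 = 1.0924
k* = 1.0924^(1/0.63) ≈ 1.1506
y* = (k*)^α = 1.1506^0.37 ≈ 1.0533
c* = (1 − s)·y* = (1 − 0.13) × 1.0533 ≈ 0.9164

c* = 0.916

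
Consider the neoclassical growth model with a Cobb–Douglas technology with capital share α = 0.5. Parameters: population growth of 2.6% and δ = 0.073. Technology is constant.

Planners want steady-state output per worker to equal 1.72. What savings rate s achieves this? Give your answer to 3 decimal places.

s ≈ 0.170

At the steady state, Δk = 0, so s·k^α = (n + δ)·k.
Since y* = [s/(n + δ)]^(α/(1−α)), we have s/(n + δ) = (y*)^((1−α)/α) = 1.72^1 = 1.7200.
Therefore s = 1.7200 × (n + δ) = 1.7200 × 0.099 = 0.1703.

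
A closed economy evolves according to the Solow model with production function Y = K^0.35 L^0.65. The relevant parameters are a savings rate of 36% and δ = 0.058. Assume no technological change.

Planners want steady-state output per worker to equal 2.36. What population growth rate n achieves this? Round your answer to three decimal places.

n ≈ 0.015

At the steady state, Δk = 0, so s·k^α = (n + δ)·k.
Since y* = [s/(n + δ)]^(α/(1−α)), we have s/(n + δ) = (y*)^((1−α)/α) = 2.36^1.8571 = 4.9265.
Therefore n + δ = s / 4.9265 = 0.36 / 4.9265 = 0.0731, so n = 0.0731 − 0.058 = 0.0151.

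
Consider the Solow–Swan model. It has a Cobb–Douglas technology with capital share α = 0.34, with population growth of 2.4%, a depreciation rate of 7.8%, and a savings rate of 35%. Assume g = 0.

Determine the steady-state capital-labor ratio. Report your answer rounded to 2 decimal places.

Steady state requires s·f(k) = (n + δ)·k, i.e. s·k^α = (n + δ)·k.
Dividing both sides by k: k^(1−α) = s / (n + δ).
k^0.66 = 0.35 / (0.024 + 0.078) = 0.35 / 0.102 = 3.4314
k* = 3.4314^(1/0.66) ≈ 6.4762

k* = 6.48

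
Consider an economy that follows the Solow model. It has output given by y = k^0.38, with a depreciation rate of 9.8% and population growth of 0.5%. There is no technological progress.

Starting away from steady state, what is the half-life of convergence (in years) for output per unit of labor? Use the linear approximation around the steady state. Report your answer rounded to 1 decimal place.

about 10.9 years

Near the steady state the convergence rate is λ = (1 − α)(n + δ).
λ = (1 − 0.38) × 0.103 = 0.62 × 0.103 = 0.06386
Half-life = ln 2 / λ = 0.6931 / 0.06386 ≈ 10.85 years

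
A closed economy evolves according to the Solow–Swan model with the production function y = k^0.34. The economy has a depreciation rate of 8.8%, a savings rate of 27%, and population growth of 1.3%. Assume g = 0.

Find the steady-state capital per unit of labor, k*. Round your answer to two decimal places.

k* ≈ 4.44

In steady state, investment equals break-even investment: s·k^α = (n + δ)·k.
Rearranging, k^(1−α) = s / (n + δ).
k^0.66 = 0.27 / (0.013 + 0.088) = 0.27 / 0.101 = 2.6733
k* = 2.6733^(1/0.66) ≈ 4.4365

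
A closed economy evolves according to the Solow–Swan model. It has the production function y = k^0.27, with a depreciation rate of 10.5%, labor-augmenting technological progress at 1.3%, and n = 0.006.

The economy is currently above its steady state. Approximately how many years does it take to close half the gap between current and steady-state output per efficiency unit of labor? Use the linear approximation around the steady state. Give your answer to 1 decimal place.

Near the steady state the convergence rate is λ = (1 − α)(n + g + δ).
λ = (1 − 0.27) × 0.124 = 0.73 × 0.124 = 0.09052
Half-life = ln 2 / λ = 0.6931 / 0.09052 ≈ 7.66 years

t_½ ≈ 7.7 years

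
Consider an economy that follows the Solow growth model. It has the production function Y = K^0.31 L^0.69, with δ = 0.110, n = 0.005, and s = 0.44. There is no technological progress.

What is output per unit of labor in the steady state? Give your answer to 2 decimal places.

y* = 1.83

In steady state, investment equals break-even investment: s·k^α = (n + δ)·k.
Dividing both sides by k: k^(1−α) = s / (n + δ).
k^0.69 = 0.44 / (0.005 + 0.110) = 0.44 / 0.115 = 3.8261
k* = 3.8261^(1/0.69) ≈ 6.9916
y* = (k*)^α = 6.9916^0.31 ≈ 1.8273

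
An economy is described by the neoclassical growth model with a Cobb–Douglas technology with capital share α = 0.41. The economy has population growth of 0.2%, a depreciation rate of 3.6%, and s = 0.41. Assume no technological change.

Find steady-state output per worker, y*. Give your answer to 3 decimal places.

y* ≈ 5.222

At the steady state, Δk = 0, so s·k^α = (n + δ)·k.
Rearranging, k^(1−α) = s / (n + δ).
k^0.59 = 0.41 / (0.002 + 0.036) = 0.41 / 0.038 = 10.7895
k* = 10.7895^(1/0.59) ≈ 56.3443
y* = (k*)^α = 56.3443^0.41 ≈ 5.2221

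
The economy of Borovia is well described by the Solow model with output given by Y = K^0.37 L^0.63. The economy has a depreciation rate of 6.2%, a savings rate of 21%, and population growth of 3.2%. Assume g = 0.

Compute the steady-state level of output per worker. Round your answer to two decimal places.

y* ≈ 1.60

Steady state requires s·f(k) = (n + δ)·k, i.e. s·k^α = (n + δ)·k.
Rearranging, k^(1−α) = s / (n + δ).
k^0.63 = 0.21 / (0.032 + 0.062) = 0.21 / 0.094 = 2.2340
k* = 2.2340^(1/0.63) ≈ 3.5818
y* = (k*)^α = 3.5818^0.37 ≈ 1.6033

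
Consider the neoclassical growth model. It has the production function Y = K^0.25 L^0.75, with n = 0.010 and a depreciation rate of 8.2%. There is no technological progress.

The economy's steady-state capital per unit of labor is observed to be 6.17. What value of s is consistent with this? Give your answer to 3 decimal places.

s ≈ 0.360

Steady state requires s·f(k) = (n + δ)·k, i.e. s·k^α = (n + δ)·k.
So s / (n + δ) = (k*)^(1−α) = 6.17^0.75 = 3.9148.
Therefore s = 3.9148 × (n + δ) = 3.9148 × 0.092 = 0.3602.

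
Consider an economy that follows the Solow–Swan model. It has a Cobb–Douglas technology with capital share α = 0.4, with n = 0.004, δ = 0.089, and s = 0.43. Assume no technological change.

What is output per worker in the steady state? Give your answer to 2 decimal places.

y* = 2.78

Steady state requires s·f(k) = (n + δ)·k, i.e. s·k^α = (n + δ)·k.
Dividing both sides by k: k^(1−α) = s / (n + δ).
k^0.6 = 0.43 / (0.004 + 0.089) = 0.43 / 0.093 = 4.6237
k* = 4.6237^(1/0.6) ≈ 12.8326
y* = (k*)^α = 12.8326^0.4 ≈ 2.7754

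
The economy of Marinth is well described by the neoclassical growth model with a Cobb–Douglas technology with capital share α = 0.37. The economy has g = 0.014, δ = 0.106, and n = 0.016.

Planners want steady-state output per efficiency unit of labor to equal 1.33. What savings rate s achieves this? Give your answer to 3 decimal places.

At the steady state, Δk = 0, so s·k^α = (n + g + δ)·k.
Since y* = [s/(n + g + δ)]^(α/(1−α)), we have s/(n + g + δ) = (y*)^((1−α)/α) = 1.33^1.7027 = 1.6251.
Therefore s = 1.6251 × (n + g + δ) = 1.6251 × 0.136 = 0.2210.

s ≈ 0.221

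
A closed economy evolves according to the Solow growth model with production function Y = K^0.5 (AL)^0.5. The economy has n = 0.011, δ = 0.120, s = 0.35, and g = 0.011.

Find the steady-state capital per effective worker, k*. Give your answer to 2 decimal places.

k* ≈ 6.08

At the steady state, Δk = 0, so s·k^α = (n + g + δ)·k.
Dividing both sides by k: k^(1−α) = s / (n + g + δ).
k^0.5 = 0.35 / (0.011 + 0.011 + 0.120) = 0.35 / 0.142 = 2.4648
k* = 2.4648^(1/0.5) ≈ 6.0752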